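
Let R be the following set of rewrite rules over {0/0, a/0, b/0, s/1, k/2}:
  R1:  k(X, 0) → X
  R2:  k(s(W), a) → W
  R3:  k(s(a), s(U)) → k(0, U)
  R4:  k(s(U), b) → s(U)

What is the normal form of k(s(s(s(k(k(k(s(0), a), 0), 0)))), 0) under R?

s(s(s(0)))

1. k(s(s(s(k(k(k(s(0), a), 0), 0)))), 0)  →  s(s(s(k(k(k(s(0), a), 0), 0))))   [R1 at ε]
2. s(s(s(k(k(k(s(0), a), 0), 0))))  →  s(s(s(k(k(s(0), a), 0))))   [R1 at 1.1.1]
3. s(s(s(k(k(s(0), a), 0))))  →  s(s(s(k(s(0), a))))   [R1 at 1.1.1]
4. s(s(s(k(s(0), a))))  →  s(s(s(0)))   [R2 at 1.1.1]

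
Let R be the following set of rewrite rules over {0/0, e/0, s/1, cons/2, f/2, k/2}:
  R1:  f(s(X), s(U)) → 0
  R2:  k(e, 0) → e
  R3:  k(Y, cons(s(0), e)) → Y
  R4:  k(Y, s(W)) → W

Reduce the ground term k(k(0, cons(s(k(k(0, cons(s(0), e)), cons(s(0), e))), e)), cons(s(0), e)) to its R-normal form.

0

1. k(k(0, cons(s(k(k(0, cons(s(0), e)), cons(s(0), e))), e)), cons(s(0), e))  →  k(0, cons(s(k(k(0, cons(s(0), e)), cons(s(0), e))), e))   [R3 at ε]
2. k(0, cons(s(k(k(0, cons(s(0), e)), cons(s(0), e))), e))  →  k(0, cons(s(k(0, cons(s(0), e))), e))   [R3 at 2.1.1]
3. k(0, cons(s(k(0, cons(s(0), e))), e))  →  k(0, cons(s(0), e))   [R3 at 2.1.1]
4. k(0, cons(s(0), e))  →  0   [R3 at ε]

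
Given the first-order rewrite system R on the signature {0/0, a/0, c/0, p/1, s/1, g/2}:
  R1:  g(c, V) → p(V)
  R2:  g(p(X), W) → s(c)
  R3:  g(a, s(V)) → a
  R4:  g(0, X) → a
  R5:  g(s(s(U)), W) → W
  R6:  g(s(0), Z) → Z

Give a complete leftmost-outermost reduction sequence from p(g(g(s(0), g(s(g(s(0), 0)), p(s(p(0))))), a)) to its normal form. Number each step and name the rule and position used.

1. p(g(g(s(0), g(s(g(s(0), 0)), p(s(p(0))))), a))  →  p(g(g(s(g(s(0), 0)), p(s(p(0)))), a))   [R6 at 1.1]
2. p(g(g(s(g(s(0), 0)), p(s(p(0)))), a))  →  p(g(g(s(0), p(s(p(0)))), a))   [R6 at 1.1.1.1]
3. p(g(g(s(0), p(s(p(0)))), a))  →  p(g(p(s(p(0))), a))   [R6 at 1.1]
4. p(g(p(s(p(0))), a))  →  p(s(c))   [R2 at 1]

p(s(c))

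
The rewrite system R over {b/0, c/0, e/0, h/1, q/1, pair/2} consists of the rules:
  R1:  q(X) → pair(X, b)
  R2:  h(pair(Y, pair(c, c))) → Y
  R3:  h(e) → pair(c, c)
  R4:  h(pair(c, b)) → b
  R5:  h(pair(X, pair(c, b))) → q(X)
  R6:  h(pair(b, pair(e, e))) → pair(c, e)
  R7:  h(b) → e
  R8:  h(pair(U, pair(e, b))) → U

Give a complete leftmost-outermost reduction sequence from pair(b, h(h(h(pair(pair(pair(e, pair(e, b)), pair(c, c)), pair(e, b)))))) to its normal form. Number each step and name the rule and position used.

pair(b, e)

1. pair(b, h(h(h(pair(pair(pair(e, pair(e, b)), pair(c, c)), pair(e, b))))))  →  pair(b, h(h(pair(pair(e, pair(e, b)), pair(c, c)))))   [R8 at 2.1.1]
2. pair(b, h(h(pair(pair(e, pair(e, b)), pair(c, c)))))  →  pair(b, h(pair(e, pair(e, b))))   [R2 at 2.1]
3. pair(b, h(pair(e, pair(e, b))))  →  pair(b, e)   [R8 at 2]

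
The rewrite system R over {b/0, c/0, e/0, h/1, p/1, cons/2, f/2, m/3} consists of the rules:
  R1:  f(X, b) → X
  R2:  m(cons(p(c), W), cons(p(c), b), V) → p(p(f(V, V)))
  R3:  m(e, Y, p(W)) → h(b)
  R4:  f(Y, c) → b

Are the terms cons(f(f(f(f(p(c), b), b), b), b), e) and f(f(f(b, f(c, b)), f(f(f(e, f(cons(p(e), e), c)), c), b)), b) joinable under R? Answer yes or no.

Reduce t₁ = cons(f(f(f(f(p(c), b), b), b), b), e):
1. cons(f(f(f(f(p(c), b), b), b), b), e)  →  cons(f(f(f(p(c), b), b), b), e)   [R1 at 1]
2. cons(f(f(f(p(c), b), b), b), e)  →  cons(f(f(p(c), b), b), e)   [R1 at 1]
3. cons(f(f(p(c), b), b), e)  →  cons(f(p(c), b), e)   [R1 at 1]
4. cons(f(p(c), b), e)  →  cons(p(c), e)   [R1 at 1]

Reduce t₂ = f(f(f(b, f(c, b)), f(f(f(e, f(cons(p(e), e), c)), c), b)), b):
1. f(f(f(b, f(c, b)), f(f(f(e, f(cons(p(e), e), c)), c), b)), b)  →  f(f(b, f(c, b)), f(f(f(e, f(cons(p(e), e), c)), c), b))   [R1 at ε]
2. f(f(b, f(c, b)), f(f(f(e, f(cons(p(e), e), c)), c), b))  →  f(f(b, c), f(f(f(e, f(cons(p(e), e), c)), c), b))   [R1 at 1.2]
3. f(f(b, c), f(f(f(e, f(cons(p(e), e), c)), c), b))  →  f(b, f(f(f(e, f(cons(p(e), e), c)), c), b))   [R4 at 1]
4. f(b, f(f(f(e, f(cons(p(e), e), c)), c), b))  →  f(b, f(f(e, f(cons(p(e), e), c)), c))   [R1 at 2]
5. f(b, f(f(e, f(cons(p(e), e), c)), c))  →  f(b, b)   [R4 at 2]
6. f(b, b)  →  b   [R1 at ε]

no — NF(t₁) = cons(p(c), e), NF(t₂) = b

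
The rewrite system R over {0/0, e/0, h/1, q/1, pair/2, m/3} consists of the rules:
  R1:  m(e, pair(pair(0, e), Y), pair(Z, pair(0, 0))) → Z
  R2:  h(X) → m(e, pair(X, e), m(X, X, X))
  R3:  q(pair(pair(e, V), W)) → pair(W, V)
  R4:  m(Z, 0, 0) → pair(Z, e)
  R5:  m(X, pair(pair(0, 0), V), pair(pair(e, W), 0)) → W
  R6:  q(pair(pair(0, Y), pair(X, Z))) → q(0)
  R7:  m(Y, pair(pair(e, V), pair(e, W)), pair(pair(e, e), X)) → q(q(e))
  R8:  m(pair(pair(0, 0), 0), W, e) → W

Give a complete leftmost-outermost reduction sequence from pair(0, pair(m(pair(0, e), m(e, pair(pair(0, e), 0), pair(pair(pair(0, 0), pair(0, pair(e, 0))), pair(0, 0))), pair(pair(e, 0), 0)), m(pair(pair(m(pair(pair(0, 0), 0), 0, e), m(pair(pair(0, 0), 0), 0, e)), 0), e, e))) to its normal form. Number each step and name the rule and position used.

pair(0, pair(0, e))

1. pair(0, pair(m(pair(0, e), m(e, pair(pair(0, e), 0), pair(pair(pair(0, 0), pair(0, pair(e, 0))), pair(0, 0))), pair(pair(e, 0), 0)), m(pair(pair(m(pair(pair(0, 0), 0), 0, e), m(pair(pair(0, 0), 0), 0, e)), 0), e, e)))  →  pair(0, pair(m(pair(0, e), pair(pair(0, 0), pair(0, pair(e, 0))), pair(pair(e, 0), 0)), m(pair(pair(m(pair(pair(0, 0), 0), 0, e), m(pair(pair(0, 0), 0), 0, e)), 0), e, e)))   [R1 at 2.1.2]
2. pair(0, pair(m(pair(0, e), pair(pair(0, 0), pair(0, pair(e, 0))), pair(pair(e, 0), 0)), m(pair(pair(m(pair(pair(0, 0), 0), 0, e), m(pair(pair(0, 0), 0), 0, e)), 0), e, e)))  →  pair(0, pair(0, m(pair(pair(m(pair(pair(0, 0), 0), 0, e), m(pair(pair(0, 0), 0), 0, e)), 0), e, e)))   [R5 at 2.1]
3. pair(0, pair(0, m(pair(pair(m(pair(pair(0, 0), 0), 0, e), m(pair(pair(0, 0), 0), 0, e)), 0), e, e)))  →  pair(0, pair(0, m(pair(pair(0, m(pair(pair(0, 0), 0), 0, e)), 0), e, e)))   [R8 at 2.2.1.1.1]
4. pair(0, pair(0, m(pair(pair(0, m(pair(pair(0, 0), 0), 0, e)), 0), e, e)))  →  pair(0, pair(0, m(pair(pair(0, 0), 0), e, e)))   [R8 at 2.2.1.1.2]
5. pair(0, pair(0, m(pair(pair(0, 0), 0), e, e)))  →  pair(0, pair(0, e))   [R8 at 2.2]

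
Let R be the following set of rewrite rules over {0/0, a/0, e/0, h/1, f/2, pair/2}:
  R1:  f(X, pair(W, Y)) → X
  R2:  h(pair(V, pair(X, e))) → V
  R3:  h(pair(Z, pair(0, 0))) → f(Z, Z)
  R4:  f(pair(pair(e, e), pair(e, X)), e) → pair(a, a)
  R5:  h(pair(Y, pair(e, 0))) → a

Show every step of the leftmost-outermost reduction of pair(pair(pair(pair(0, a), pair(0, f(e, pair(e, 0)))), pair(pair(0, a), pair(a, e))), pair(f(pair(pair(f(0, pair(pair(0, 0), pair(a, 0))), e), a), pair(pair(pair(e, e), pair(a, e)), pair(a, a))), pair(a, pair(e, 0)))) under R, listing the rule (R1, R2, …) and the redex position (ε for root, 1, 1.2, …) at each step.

pair(pair(pair(pair(0, a), pair(0, e)), pair(pair(0, a), pair(a, e))), pair(pair(pair(0, e), a), pair(a, pair(e, 0))))

1. pair(pair(pair(pair(0, a), pair(0, f(e, pair(e, 0)))), pair(pair(0, a), pair(a, e))), pair(f(pair(pair(f(0, pair(pair(0, 0), pair(a, 0))), e), a), pair(pair(pair(e, e), pair(a, e)), pair(a, a))), pair(a, pair(e, 0))))  →  pair(pair(pair(pair(0, a), pair(0, e)), pair(pair(0, a), pair(a, e))), pair(f(pair(pair(f(0, pair(pair(0, 0), pair(a, 0))), e), a), pair(pair(pair(e, e), pair(a, e)), pair(a, a))), pair(a, pair(e, 0))))   [R1 at 1.1.2.2]
2. pair(pair(pair(pair(0, a), pair(0, e)), pair(pair(0, a), pair(a, e))), pair(f(pair(pair(f(0, pair(pair(0, 0), pair(a, 0))), e), a), pair(pair(pair(e, e), pair(a, e)), pair(a, a))), pair(a, pair(e, 0))))  →  pair(pair(pair(pair(0, a), pair(0, e)), pair(pair(0, a), pair(a, e))), pair(pair(pair(f(0, pair(pair(0, 0), pair(a, 0))), e), a), pair(a, pair(e, 0))))   [R1 at 2.1]
3. pair(pair(pair(pair(0, a), pair(0, e)), pair(pair(0, a), pair(a, e))), pair(pair(pair(f(0, pair(pair(0, 0), pair(a, 0))), e), a), pair(a, pair(e, 0))))  →  pair(pair(pair(pair(0, a), pair(0, e)), pair(pair(0, a), pair(a, e))), pair(pair(pair(0, e), a), pair(a, pair(e, 0))))   [R1 at 2.1.1.1]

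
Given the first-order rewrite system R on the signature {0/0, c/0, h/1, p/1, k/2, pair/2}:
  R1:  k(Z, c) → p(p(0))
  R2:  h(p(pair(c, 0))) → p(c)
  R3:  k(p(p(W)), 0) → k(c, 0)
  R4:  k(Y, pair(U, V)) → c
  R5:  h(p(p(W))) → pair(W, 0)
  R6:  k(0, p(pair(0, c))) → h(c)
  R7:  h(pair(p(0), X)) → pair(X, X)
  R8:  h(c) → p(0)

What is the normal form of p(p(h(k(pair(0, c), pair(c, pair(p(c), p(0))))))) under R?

p(p(p(0)))

1. p(p(h(k(pair(0, c), pair(c, pair(p(c), p(0)))))))  →  p(p(h(c)))   [R4 at 1.1.1]
2. p(p(h(c)))  →  p(p(p(0)))   [R8 at 1.1]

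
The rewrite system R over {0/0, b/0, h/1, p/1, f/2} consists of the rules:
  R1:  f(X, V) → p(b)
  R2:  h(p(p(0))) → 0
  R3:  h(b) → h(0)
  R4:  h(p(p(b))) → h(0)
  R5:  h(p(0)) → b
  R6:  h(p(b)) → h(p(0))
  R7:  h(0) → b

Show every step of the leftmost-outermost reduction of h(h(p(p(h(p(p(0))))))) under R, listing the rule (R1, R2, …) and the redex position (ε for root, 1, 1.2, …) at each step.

b

1. h(h(p(p(h(p(p(0)))))))  →  h(h(p(p(0))))   [R2 at 1.1.1.1]
2. h(h(p(p(0))))  →  h(0)   [R2 at 1]
3. h(0)  →  b   [R7 at ε]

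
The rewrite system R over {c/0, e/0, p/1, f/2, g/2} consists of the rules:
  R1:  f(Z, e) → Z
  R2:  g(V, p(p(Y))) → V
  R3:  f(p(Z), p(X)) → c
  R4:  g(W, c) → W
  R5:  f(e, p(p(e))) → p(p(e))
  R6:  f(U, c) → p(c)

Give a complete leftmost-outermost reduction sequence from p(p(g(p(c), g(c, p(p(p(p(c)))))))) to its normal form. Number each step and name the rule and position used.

1. p(p(g(p(c), g(c, p(p(p(p(c))))))))  →  p(p(g(p(c), c)))   [R2 at 1.1.2]
2. p(p(g(p(c), c)))  →  p(p(p(c)))   [R4 at 1.1]

p(p(p(c)))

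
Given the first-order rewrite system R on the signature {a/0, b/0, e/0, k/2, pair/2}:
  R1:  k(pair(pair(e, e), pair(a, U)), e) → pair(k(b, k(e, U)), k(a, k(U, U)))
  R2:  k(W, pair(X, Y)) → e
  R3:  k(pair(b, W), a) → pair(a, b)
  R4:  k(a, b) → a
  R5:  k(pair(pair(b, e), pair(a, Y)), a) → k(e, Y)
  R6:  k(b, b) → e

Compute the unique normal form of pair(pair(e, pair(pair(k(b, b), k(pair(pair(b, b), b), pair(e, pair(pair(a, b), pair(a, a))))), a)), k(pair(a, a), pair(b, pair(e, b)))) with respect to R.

1. pair(pair(e, pair(pair(k(b, b), k(pair(pair(b, b), b), pair(e, pair(pair(a, b), pair(a, a))))), a)), k(pair(a, a), pair(b, pair(e, b))))  →  pair(pair(e, pair(pair(e, k(pair(pair(b, b), b), pair(e, pair(pair(a, b), pair(a, a))))), a)), k(pair(a, a), pair(b, pair(e, b))))   [R6 at 1.2.1.1]
2. pair(pair(e, pair(pair(e, k(pair(pair(b, b), b), pair(e, pair(pair(a, b), pair(a, a))))), a)), k(pair(a, a), pair(b, pair(e, b))))  →  pair(pair(e, pair(pair(e, e), a)), k(pair(a, a), pair(b, pair(e, b))))   [R2 at 1.2.1.2]
3. pair(pair(e, pair(pair(e, e), a)), k(pair(a, a), pair(b, pair(e, b))))  →  pair(pair(e, pair(pair(e, e), a)), e)   [R2 at 2]

pair(pair(e, pair(pair(e, e), a)), e)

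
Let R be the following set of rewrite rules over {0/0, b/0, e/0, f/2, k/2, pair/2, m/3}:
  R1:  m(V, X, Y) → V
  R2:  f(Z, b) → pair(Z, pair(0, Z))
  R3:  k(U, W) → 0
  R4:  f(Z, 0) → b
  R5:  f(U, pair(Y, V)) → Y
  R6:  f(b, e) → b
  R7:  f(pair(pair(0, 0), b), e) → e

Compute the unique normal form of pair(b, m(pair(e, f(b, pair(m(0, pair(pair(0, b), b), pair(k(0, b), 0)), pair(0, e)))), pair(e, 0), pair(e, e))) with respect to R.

pair(b, pair(e, 0))

1. pair(b, m(pair(e, f(b, pair(m(0, pair(pair(0, b), b), pair(k(0, b), 0)), pair(0, e)))), pair(e, 0), pair(e, e)))  →  pair(b, pair(e, f(b, pair(m(0, pair(pair(0, b), b), pair(k(0, b), 0)), pair(0, e)))))   [R1 at 2]
2. pair(b, pair(e, f(b, pair(m(0, pair(pair(0, b), b), pair(k(0, b), 0)), pair(0, e)))))  →  pair(b, pair(e, m(0, pair(pair(0, b), b), pair(k(0, b), 0))))   [R5 at 2.2]
3. pair(b, pair(e, m(0, pair(pair(0, b), b), pair(k(0, b), 0))))  →  pair(b, pair(e, 0))   [R1 at 2.2]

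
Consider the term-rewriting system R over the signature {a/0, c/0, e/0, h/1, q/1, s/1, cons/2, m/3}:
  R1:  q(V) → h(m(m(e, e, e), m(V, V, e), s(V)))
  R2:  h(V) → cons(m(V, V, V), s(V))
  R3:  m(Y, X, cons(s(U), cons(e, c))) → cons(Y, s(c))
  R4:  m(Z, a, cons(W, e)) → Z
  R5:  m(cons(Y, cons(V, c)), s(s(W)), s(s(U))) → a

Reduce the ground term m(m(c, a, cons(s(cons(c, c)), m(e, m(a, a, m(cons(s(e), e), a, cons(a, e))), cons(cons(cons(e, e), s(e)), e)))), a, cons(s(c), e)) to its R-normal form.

1. m(m(c, a, cons(s(cons(c, c)), m(e, m(a, a, m(cons(s(e), e), a, cons(a, e))), cons(cons(cons(e, e), s(e)), e)))), a, cons(s(c), e))  →  m(c, a, cons(s(cons(c, c)), m(e, m(a, a, m(cons(s(e), e), a, cons(a, e))), cons(cons(cons(e, e), s(e)), e))))   [R4 at ε]
2. m(c, a, cons(s(cons(c, c)), m(e, m(a, a, m(cons(s(e), e), a, cons(a, e))), cons(cons(cons(e, e), s(e)), e))))  →  m(c, a, cons(s(cons(c, c)), m(e, m(a, a, cons(s(e), e)), cons(cons(cons(e, e), s(e)), e))))   [R4 at 3.2.2.3]
3. m(c, a, cons(s(cons(c, c)), m(e, m(a, a, cons(s(e), e)), cons(cons(cons(e, e), s(e)), e))))  →  m(c, a, cons(s(cons(c, c)), m(e, a, cons(cons(cons(e, e), s(e)), e))))   [R4 at 3.2.2]
4. m(c, a, cons(s(cons(c, c)), m(e, a, cons(cons(cons(e, e), s(e)), e))))  →  m(c, a, cons(s(cons(c, c)), e))   [R4 at 3.2]
5. m(c, a, cons(s(cons(c, c)), e))  →  c   [R4 at ε]

c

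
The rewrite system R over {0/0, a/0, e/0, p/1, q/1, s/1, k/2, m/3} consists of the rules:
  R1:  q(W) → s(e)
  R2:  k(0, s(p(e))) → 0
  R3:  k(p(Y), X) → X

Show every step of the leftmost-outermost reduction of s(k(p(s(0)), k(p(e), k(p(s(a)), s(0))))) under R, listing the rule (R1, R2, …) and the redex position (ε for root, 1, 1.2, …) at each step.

s(s(0))

1. s(k(p(s(0)), k(p(e), k(p(s(a)), s(0)))))  →  s(k(p(e), k(p(s(a)), s(0))))   [R3 at 1]
2. s(k(p(e), k(p(s(a)), s(0))))  →  s(k(p(s(a)), s(0)))   [R3 at 1]
3. s(k(p(s(a)), s(0)))  →  s(s(0))   [R3 at 1]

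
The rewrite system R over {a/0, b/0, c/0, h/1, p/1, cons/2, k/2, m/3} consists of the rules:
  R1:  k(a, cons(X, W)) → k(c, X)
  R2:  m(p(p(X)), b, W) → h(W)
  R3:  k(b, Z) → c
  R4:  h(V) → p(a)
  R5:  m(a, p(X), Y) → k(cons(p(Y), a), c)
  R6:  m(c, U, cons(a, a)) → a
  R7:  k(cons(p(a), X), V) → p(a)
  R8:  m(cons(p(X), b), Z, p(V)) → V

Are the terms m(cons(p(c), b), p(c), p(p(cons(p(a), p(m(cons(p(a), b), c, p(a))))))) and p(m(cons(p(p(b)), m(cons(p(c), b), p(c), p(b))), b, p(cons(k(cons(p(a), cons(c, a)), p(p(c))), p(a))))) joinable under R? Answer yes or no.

yes — NF(t₁) = p(cons(p(a), p(a))), NF(t₂) = p(cons(p(a), p(a)))

Reduce t₁ = m(cons(p(c), b), p(c), p(p(cons(p(a), p(m(cons(p(a), b), c, p(a))))))):
1. m(cons(p(c), b), p(c), p(p(cons(p(a), p(m(cons(p(a), b), c, p(a)))))))  →  p(cons(p(a), p(m(cons(p(a), b), c, p(a)))))   [R8 at ε]
2. p(cons(p(a), p(m(cons(p(a), b), c, p(a)))))  →  p(cons(p(a), p(a)))   [R8 at 1.2.1]

Reduce t₂ = p(m(cons(p(p(b)), m(cons(p(c), b), p(c), p(b))), b, p(cons(k(cons(p(a), cons(c, a)), p(p(c))), p(a))))):
1. p(m(cons(p(p(b)), m(cons(p(c), b), p(c), p(b))), b, p(cons(k(cons(p(a), cons(c, a)), p(p(c))), p(a)))))  →  p(m(cons(p(p(b)), b), b, p(cons(k(cons(p(a), cons(c, a)), p(p(c))), p(a)))))   [R8 at 1.1.2]
2. p(m(cons(p(p(b)), b), b, p(cons(k(cons(p(a), cons(c, a)), p(p(c))), p(a)))))  →  p(cons(k(cons(p(a), cons(c, a)), p(p(c))), p(a)))   [R8 at 1]
3. p(cons(k(cons(p(a), cons(c, a)), p(p(c))), p(a)))  →  p(cons(p(a), p(a)))   [R7 at 1.1]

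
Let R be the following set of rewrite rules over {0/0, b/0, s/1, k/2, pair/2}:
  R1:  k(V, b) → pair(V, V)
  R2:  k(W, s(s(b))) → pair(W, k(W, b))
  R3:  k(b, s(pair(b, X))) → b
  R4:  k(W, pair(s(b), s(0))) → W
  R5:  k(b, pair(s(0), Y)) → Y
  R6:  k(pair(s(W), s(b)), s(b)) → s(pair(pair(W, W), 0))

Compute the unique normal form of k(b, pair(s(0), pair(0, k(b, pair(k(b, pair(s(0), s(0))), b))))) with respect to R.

pair(0, b)

1. k(b, pair(s(0), pair(0, k(b, pair(k(b, pair(s(0), s(0))), b)))))  →  pair(0, k(b, pair(k(b, pair(s(0), s(0))), b)))   [R5 at ε]
2. pair(0, k(b, pair(k(b, pair(s(0), s(0))), b)))  →  pair(0, k(b, pair(s(0), b)))   [R5 at 2.2.1]
3. pair(0, k(b, pair(s(0), b)))  →  pair(0, b)   [R5 at 2]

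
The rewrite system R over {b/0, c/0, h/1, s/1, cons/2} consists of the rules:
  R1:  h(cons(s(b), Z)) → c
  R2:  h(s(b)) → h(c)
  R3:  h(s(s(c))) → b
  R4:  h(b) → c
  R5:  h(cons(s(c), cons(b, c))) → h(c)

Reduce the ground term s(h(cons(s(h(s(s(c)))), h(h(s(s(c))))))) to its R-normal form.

s(c)

1. s(h(cons(s(h(s(s(c)))), h(h(s(s(c)))))))  →  s(h(cons(s(b), h(h(s(s(c)))))))   [R3 at 1.1.1.1]
2. s(h(cons(s(b), h(h(s(s(c)))))))  →  s(c)   [R1 at 1]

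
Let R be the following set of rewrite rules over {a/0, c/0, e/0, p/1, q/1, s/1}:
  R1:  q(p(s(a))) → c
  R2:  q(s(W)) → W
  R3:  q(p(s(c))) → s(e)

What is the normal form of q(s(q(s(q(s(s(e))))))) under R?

s(e)

1. q(s(q(s(q(s(s(e)))))))  →  q(s(q(s(s(e)))))   [R2 at ε]
2. q(s(q(s(s(e)))))  →  q(s(s(e)))   [R2 at ε]
3. q(s(s(e)))  →  s(e)   [R2 at ε]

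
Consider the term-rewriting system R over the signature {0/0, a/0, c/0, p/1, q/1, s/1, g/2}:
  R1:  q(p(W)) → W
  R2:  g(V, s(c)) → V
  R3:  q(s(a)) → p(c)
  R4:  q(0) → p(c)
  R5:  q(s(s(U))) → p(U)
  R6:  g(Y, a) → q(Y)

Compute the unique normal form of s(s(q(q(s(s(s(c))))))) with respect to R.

s(s(s(c)))

1. s(s(q(q(s(s(s(c)))))))  →  s(s(q(p(s(c)))))   [R5 at 1.1.1]
2. s(s(q(p(s(c)))))  →  s(s(s(c)))   [R1 at 1.1]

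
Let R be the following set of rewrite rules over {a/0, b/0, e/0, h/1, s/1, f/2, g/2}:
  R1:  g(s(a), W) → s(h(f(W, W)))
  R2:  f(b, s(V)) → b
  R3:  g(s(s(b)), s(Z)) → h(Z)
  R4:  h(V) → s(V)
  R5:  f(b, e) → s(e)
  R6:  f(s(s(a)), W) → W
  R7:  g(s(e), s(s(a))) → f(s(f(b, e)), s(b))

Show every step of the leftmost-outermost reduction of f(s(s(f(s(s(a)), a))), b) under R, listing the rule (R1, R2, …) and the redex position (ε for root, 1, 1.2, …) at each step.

1. f(s(s(f(s(s(a)), a))), b)  →  f(s(s(a)), b)   [R6 at 1.1.1]
2. f(s(s(a)), b)  →  b   [R6 at ε]

b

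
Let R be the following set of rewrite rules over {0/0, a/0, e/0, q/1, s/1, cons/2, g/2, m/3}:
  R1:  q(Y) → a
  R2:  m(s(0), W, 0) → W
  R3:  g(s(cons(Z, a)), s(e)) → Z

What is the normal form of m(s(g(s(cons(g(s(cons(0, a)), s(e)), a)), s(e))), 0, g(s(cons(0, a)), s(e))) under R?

0

1. m(s(g(s(cons(g(s(cons(0, a)), s(e)), a)), s(e))), 0, g(s(cons(0, a)), s(e)))  →  m(s(g(s(cons(0, a)), s(e))), 0, g(s(cons(0, a)), s(e)))   [R3 at 1.1]
2. m(s(g(s(cons(0, a)), s(e))), 0, g(s(cons(0, a)), s(e)))  →  m(s(0), 0, g(s(cons(0, a)), s(e)))   [R3 at 1.1]
3. m(s(0), 0, g(s(cons(0, a)), s(e)))  →  m(s(0), 0, 0)   [R3 at 3]
4. m(s(0), 0, 0)  →  0   [R2 at ε]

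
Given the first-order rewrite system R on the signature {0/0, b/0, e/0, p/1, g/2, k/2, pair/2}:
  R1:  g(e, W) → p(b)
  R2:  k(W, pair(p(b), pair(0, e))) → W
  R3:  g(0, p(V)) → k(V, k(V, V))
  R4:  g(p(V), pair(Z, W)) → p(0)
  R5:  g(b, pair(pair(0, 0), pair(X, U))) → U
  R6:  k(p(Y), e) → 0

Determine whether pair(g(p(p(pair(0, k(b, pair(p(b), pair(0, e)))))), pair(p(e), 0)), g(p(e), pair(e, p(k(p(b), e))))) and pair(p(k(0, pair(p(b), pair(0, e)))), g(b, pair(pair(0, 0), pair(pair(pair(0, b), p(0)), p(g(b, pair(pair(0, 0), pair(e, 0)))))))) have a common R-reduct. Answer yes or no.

Reduce t₁ = pair(g(p(p(pair(0, k(b, pair(p(b), pair(0, e)))))), pair(p(e), 0)), g(p(e), pair(e, p(k(p(b), e))))):
1. pair(g(p(p(pair(0, k(b, pair(p(b), pair(0, e)))))), pair(p(e), 0)), g(p(e), pair(e, p(k(p(b), e)))))  →  pair(p(0), g(p(e), pair(e, p(k(p(b), e)))))   [R4 at 1]
2. pair(p(0), g(p(e), pair(e, p(k(p(b), e)))))  →  pair(p(0), p(0))   [R4 at 2]

Reduce t₂ = pair(p(k(0, pair(p(b), pair(0, e)))), g(b, pair(pair(0, 0), pair(pair(pair(0, b), p(0)), p(g(b, pair(pair(0, 0), pair(e, 0)))))))):
1. pair(p(k(0, pair(p(b), pair(0, e)))), g(b, pair(pair(0, 0), pair(pair(pair(0, b), p(0)), p(g(b, pair(pair(0, 0), pair(e, 0))))))))  →  pair(p(0), g(b, pair(pair(0, 0), pair(pair(pair(0, b), p(0)), p(g(b, pair(pair(0, 0), pair(e, 0))))))))   [R2 at 1.1]
2. pair(p(0), g(b, pair(pair(0, 0), pair(pair(pair(0, b), p(0)), p(g(b, pair(pair(0, 0), pair(e, 0))))))))  →  pair(p(0), p(g(b, pair(pair(0, 0), pair(e, 0)))))   [R5 at 2]
3. pair(p(0), p(g(b, pair(pair(0, 0), pair(e, 0)))))  →  pair(p(0), p(0))   [R5 at 2.1]

yes — NF(t₁) = pair(p(0), p(0)), NF(t₂) = pair(p(0), p(0))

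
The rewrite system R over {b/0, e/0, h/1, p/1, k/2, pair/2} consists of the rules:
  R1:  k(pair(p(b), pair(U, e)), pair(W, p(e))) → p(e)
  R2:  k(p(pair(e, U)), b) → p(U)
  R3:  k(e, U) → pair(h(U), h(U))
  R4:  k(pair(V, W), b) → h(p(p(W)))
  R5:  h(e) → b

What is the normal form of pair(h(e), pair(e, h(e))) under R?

1. pair(h(e), pair(e, h(e)))  →  pair(b, pair(e, h(e)))   [R5 at 1]
2. pair(b, pair(e, h(e)))  →  pair(b, pair(e, b))   [R5 at 2.2]

pair(b, pair(e, b))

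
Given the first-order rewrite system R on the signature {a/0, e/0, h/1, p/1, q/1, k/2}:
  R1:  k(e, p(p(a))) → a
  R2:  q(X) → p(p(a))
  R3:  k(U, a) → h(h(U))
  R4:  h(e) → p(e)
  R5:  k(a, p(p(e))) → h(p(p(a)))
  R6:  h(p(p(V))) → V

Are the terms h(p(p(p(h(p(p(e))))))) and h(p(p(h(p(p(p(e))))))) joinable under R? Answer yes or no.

Reduce t₁ = h(p(p(p(h(p(p(e))))))):
1. h(p(p(p(h(p(p(e)))))))  →  p(h(p(p(e))))   [R6 at ε]
2. p(h(p(p(e))))  →  p(e)   [R6 at 1]

Reduce t₂ = h(p(p(h(p(p(p(e))))))):
1. h(p(p(h(p(p(p(e)))))))  →  h(p(p(p(e))))   [R6 at ε]
2. h(p(p(p(e))))  →  p(e)   [R6 at ε]

yes — NF(t₁) = p(e), NF(t₂) = p(e)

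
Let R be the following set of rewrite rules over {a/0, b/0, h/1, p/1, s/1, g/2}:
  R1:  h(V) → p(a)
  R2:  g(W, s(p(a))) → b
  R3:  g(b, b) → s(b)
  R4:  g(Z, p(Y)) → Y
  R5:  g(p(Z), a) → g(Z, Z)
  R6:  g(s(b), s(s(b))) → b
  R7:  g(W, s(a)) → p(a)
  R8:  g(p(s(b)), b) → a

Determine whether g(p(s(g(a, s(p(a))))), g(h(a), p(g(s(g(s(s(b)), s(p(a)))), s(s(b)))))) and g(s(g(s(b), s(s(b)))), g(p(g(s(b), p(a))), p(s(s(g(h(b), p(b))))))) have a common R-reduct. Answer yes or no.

Reduce t₁ = g(p(s(g(a, s(p(a))))), g(h(a), p(g(s(g(s(s(b)), s(p(a)))), s(s(b)))))):
1. g(p(s(g(a, s(p(a))))), g(h(a), p(g(s(g(s(s(b)), s(p(a)))), s(s(b))))))  →  g(p(s(b)), g(h(a), p(g(s(g(s(s(b)), s(p(a)))), s(s(b))))))   [R2 at 1.1.1]
2. g(p(s(b)), g(h(a), p(g(s(g(s(s(b)), s(p(a)))), s(s(b))))))  →  g(p(s(b)), g(s(g(s(s(b)), s(p(a)))), s(s(b))))   [R4 at 2]
3. g(p(s(b)), g(s(g(s(s(b)), s(p(a)))), s(s(b))))  →  g(p(s(b)), g(s(b), s(s(b))))   [R2 at 2.1.1]
4. g(p(s(b)), g(s(b), s(s(b))))  →  g(p(s(b)), b)   [R6 at 2]
5. g(p(s(b)), b)  →  a   [R8 at ε]

Reduce t₂ = g(s(g(s(b), s(s(b)))), g(p(g(s(b), p(a))), p(s(s(g(h(b), p(b))))))):
1. g(s(g(s(b), s(s(b)))), g(p(g(s(b), p(a))), p(s(s(g(h(b), p(b)))))))  →  g(s(b), g(p(g(s(b), p(a))), p(s(s(g(h(b), p(b)))))))   [R6 at 1.1]
2. g(s(b), g(p(g(s(b), p(a))), p(s(s(g(h(b), p(b)))))))  →  g(s(b), s(s(g(h(b), p(b)))))   [R4 at 2]
3. g(s(b), s(s(g(h(b), p(b)))))  →  g(s(b), s(s(b)))   [R4 at 2.1.1]
4. g(s(b), s(s(b)))  →  b   [R6 at ε]

no — NF(t₁) = a, NF(t₂) = b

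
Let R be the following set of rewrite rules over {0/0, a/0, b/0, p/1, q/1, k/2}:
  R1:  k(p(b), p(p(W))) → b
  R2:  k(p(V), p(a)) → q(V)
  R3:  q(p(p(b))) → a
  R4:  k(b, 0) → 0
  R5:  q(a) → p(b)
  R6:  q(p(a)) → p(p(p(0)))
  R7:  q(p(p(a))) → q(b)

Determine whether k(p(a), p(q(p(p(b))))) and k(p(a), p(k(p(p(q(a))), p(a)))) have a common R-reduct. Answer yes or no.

yes — NF(t₁) = p(b), NF(t₂) = p(b)

Reduce t₁ = k(p(a), p(q(p(p(b))))):
1. k(p(a), p(q(p(p(b)))))  →  k(p(a), p(a))   [R3 at 2.1]
2. k(p(a), p(a))  →  q(a)   [R2 at ε]
3. q(a)  →  p(b)   [R5 at ε]

Reduce t₂ = k(p(a), p(k(p(p(q(a))), p(a)))):
1. k(p(a), p(k(p(p(q(a))), p(a))))  →  k(p(a), p(q(p(q(a)))))   [R2 at 2.1]
2. k(p(a), p(q(p(q(a)))))  →  k(p(a), p(q(p(p(b)))))   [R5 at 2.1.1.1]
3. k(p(a), p(q(p(p(b)))))  →  k(p(a), p(a))   [R3 at 2.1]
4. k(p(a), p(a))  →  q(a)   [R2 at ε]
5. q(a)  →  p(b)   [R5 at ε]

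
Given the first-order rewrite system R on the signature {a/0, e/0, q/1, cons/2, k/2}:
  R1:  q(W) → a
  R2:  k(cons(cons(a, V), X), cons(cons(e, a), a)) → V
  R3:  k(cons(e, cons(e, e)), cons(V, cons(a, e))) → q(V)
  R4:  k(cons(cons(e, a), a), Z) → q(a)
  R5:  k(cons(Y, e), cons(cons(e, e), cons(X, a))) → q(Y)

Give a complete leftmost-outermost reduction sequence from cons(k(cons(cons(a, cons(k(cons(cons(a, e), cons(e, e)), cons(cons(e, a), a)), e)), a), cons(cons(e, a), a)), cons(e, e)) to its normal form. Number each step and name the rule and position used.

cons(cons(e, e), cons(e, e))

1. cons(k(cons(cons(a, cons(k(cons(cons(a, e), cons(e, e)), cons(cons(e, a), a)), e)), a), cons(cons(e, a), a)), cons(e, e))  →  cons(cons(k(cons(cons(a, e), cons(e, e)), cons(cons(e, a), a)), e), cons(e, e))   [R2 at 1]
2. cons(cons(k(cons(cons(a, e), cons(e, e)), cons(cons(e, a), a)), e), cons(e, e))  →  cons(cons(e, e), cons(e, e))   [R2 at 1.1]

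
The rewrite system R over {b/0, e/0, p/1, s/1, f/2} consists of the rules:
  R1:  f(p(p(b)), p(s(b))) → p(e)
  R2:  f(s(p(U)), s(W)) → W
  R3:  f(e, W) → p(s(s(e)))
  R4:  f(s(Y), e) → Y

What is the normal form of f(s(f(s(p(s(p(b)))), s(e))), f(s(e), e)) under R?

1. f(s(f(s(p(s(p(b)))), s(e))), f(s(e), e))  →  f(s(e), f(s(e), e))   [R2 at 1.1]
2. f(s(e), f(s(e), e))  →  f(s(e), e)   [R4 at 2]
3. f(s(e), e)  →  e   [R4 at ε]

e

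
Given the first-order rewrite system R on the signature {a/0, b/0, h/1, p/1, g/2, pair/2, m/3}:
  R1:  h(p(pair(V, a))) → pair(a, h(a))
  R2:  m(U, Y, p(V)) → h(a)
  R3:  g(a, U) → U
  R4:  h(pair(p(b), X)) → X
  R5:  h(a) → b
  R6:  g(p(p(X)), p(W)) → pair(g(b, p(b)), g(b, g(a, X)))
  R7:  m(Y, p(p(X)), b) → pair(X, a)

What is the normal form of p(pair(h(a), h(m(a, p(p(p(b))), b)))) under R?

p(pair(b, a))

1. p(pair(h(a), h(m(a, p(p(p(b))), b))))  →  p(pair(b, h(m(a, p(p(p(b))), b))))   [R5 at 1.1]
2. p(pair(b, h(m(a, p(p(p(b))), b))))  →  p(pair(b, h(pair(p(b), a))))   [R7 at 1.2.1]
3. p(pair(b, h(pair(p(b), a))))  →  p(pair(b, a))   [R4 at 1.2]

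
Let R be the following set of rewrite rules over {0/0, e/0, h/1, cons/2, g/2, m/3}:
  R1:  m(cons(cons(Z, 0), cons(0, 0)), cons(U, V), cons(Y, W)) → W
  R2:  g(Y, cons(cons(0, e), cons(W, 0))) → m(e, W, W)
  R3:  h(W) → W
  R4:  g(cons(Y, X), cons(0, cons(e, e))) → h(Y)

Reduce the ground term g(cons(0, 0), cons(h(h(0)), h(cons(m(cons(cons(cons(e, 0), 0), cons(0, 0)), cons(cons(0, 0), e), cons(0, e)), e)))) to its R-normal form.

0

1. g(cons(0, 0), cons(h(h(0)), h(cons(m(cons(cons(cons(e, 0), 0), cons(0, 0)), cons(cons(0, 0), e), cons(0, e)), e))))  →  g(cons(0, 0), cons(h(0), h(cons(m(cons(cons(cons(e, 0), 0), cons(0, 0)), cons(cons(0, 0), e), cons(0, e)), e))))   [R3 at 2.1]
2. g(cons(0, 0), cons(h(0), h(cons(m(cons(cons(cons(e, 0), 0), cons(0, 0)), cons(cons(0, 0), e), cons(0, e)), e))))  →  g(cons(0, 0), cons(0, h(cons(m(cons(cons(cons(e, 0), 0), cons(0, 0)), cons(cons(0, 0), e), cons(0, e)), e))))   [R3 at 2.1]
3. g(cons(0, 0), cons(0, h(cons(m(cons(cons(cons(e, 0), 0), cons(0, 0)), cons(cons(0, 0), e), cons(0, e)), e))))  →  g(cons(0, 0), cons(0, cons(m(cons(cons(cons(e, 0), 0), cons(0, 0)), cons(cons(0, 0), e), cons(0, e)), e)))   [R3 at 2.2]
4. g(cons(0, 0), cons(0, cons(m(cons(cons(cons(e, 0), 0), cons(0, 0)), cons(cons(0, 0), e), cons(0, e)), e)))  →  g(cons(0, 0), cons(0, cons(e, e)))   [R1 at 2.2.1]
5. g(cons(0, 0), cons(0, cons(e, e)))  →  h(0)   [R4 at ε]
6. h(0)  →  0   [R3 at ε]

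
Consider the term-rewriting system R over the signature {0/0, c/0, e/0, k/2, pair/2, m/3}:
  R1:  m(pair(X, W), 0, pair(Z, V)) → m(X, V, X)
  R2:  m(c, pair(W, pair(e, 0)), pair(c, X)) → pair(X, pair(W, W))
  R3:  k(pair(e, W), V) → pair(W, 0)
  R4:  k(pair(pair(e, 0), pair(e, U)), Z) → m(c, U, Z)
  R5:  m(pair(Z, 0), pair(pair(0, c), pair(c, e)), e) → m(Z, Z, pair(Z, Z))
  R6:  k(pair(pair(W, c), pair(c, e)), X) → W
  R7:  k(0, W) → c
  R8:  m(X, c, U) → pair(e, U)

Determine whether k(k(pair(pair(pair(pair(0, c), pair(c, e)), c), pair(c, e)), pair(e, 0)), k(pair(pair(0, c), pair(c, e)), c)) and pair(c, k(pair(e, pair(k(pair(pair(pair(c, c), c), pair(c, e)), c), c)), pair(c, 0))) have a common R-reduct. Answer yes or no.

no — NF(t₁) = 0, NF(t₂) = pair(c, pair(pair(pair(c, c), c), 0))

Reduce t₁ = k(k(pair(pair(pair(pair(0, c), pair(c, e)), c), pair(c, e)), pair(e, 0)), k(pair(pair(0, c), pair(c, e)), c)):
1. k(k(pair(pair(pair(pair(0, c), pair(c, e)), c), pair(c, e)), pair(e, 0)), k(pair(pair(0, c), pair(c, e)), c))  →  k(pair(pair(0, c), pair(c, e)), k(pair(pair(0, c), pair(c, e)), c))   [R6 at 1]
2. k(pair(pair(0, c), pair(c, e)), k(pair(pair(0, c), pair(c, e)), c))  →  0   [R6 at ε]

Reduce t₂ = pair(c, k(pair(e, pair(k(pair(pair(pair(c, c), c), pair(c, e)), c), c)), pair(c, 0))):
1. pair(c, k(pair(e, pair(k(pair(pair(pair(c, c), c), pair(c, e)), c), c)), pair(c, 0)))  →  pair(c, pair(pair(k(pair(pair(pair(c, c), c), pair(c, e)), c), c), 0))   [R3 at 2]
2. pair(c, pair(pair(k(pair(pair(pair(c, c), c), pair(c, e)), c), c), 0))  →  pair(c, pair(pair(pair(c, c), c), 0))   [R6 at 2.1.1]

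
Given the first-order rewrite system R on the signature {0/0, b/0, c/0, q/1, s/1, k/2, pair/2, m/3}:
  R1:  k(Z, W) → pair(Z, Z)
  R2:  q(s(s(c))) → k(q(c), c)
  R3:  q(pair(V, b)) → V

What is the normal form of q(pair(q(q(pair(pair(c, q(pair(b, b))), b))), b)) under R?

1. q(pair(q(q(pair(pair(c, q(pair(b, b))), b))), b))  →  q(q(pair(pair(c, q(pair(b, b))), b)))   [R3 at ε]
2. q(q(pair(pair(c, q(pair(b, b))), b)))  →  q(pair(c, q(pair(b, b))))   [R3 at 1]
3. q(pair(c, q(pair(b, b))))  →  q(pair(c, b))   [R3 at 1.2]
4. q(pair(c, b))  →  c   [R3 at ε]

c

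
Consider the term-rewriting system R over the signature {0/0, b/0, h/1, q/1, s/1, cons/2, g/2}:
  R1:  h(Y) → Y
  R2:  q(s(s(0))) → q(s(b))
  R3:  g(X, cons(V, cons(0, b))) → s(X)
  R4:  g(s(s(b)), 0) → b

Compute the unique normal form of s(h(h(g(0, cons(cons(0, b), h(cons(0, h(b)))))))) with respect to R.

1. s(h(h(g(0, cons(cons(0, b), h(cons(0, h(b))))))))  →  s(h(g(0, cons(cons(0, b), h(cons(0, h(b)))))))   [R1 at 1]
2. s(h(g(0, cons(cons(0, b), h(cons(0, h(b)))))))  →  s(g(0, cons(cons(0, b), h(cons(0, h(b))))))   [R1 at 1]
3. s(g(0, cons(cons(0, b), h(cons(0, h(b))))))  →  s(g(0, cons(cons(0, b), cons(0, h(b)))))   [R1 at 1.2.2]
4. s(g(0, cons(cons(0, b), cons(0, h(b)))))  →  s(g(0, cons(cons(0, b), cons(0, b))))   [R1 at 1.2.2.2]
5. s(g(0, cons(cons(0, b), cons(0, b))))  →  s(s(0))   [R3 at 1]

s(s(0))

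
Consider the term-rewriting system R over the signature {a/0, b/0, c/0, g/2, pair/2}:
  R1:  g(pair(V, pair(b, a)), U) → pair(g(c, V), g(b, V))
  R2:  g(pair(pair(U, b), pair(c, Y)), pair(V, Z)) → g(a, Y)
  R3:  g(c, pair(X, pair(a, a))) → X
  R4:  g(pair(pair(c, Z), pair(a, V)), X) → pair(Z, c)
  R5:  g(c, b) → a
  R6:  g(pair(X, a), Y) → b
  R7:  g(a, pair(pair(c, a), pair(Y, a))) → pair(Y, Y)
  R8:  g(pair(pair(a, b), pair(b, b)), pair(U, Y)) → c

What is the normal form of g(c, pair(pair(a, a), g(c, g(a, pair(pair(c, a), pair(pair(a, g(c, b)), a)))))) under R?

1. g(c, pair(pair(a, a), g(c, g(a, pair(pair(c, a), pair(pair(a, g(c, b)), a))))))  →  g(c, pair(pair(a, a), g(c, pair(pair(a, g(c, b)), pair(a, g(c, b))))))   [R7 at 2.2.2]
2. g(c, pair(pair(a, a), g(c, pair(pair(a, g(c, b)), pair(a, g(c, b))))))  →  g(c, pair(pair(a, a), g(c, pair(pair(a, a), pair(a, g(c, b))))))   [R5 at 2.2.2.1.2]
3. g(c, pair(pair(a, a), g(c, pair(pair(a, a), pair(a, g(c, b))))))  →  g(c, pair(pair(a, a), g(c, pair(pair(a, a), pair(a, a)))))   [R5 at 2.2.2.2.2]
4. g(c, pair(pair(a, a), g(c, pair(pair(a, a), pair(a, a)))))  →  g(c, pair(pair(a, a), pair(a, a)))   [R3 at 2.2]
5. g(c, pair(pair(a, a), pair(a, a)))  →  pair(a, a)   [R3 at ε]

pair(a, a)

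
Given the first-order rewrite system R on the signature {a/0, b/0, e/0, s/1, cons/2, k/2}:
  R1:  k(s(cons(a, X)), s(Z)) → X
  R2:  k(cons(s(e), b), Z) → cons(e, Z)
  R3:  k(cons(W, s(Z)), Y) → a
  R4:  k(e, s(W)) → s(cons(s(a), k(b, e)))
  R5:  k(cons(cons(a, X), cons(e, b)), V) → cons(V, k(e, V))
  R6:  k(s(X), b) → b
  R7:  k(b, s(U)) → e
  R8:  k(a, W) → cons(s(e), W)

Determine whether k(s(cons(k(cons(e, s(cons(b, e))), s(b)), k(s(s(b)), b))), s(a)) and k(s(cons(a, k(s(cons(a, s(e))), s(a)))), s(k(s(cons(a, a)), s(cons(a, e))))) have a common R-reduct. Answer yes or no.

Reduce t₁ = k(s(cons(k(cons(e, s(cons(b, e))), s(b)), k(s(s(b)), b))), s(a)):
1. k(s(cons(k(cons(e, s(cons(b, e))), s(b)), k(s(s(b)), b))), s(a))  →  k(s(cons(a, k(s(s(b)), b))), s(a))   [R3 at 1.1.1]
2. k(s(cons(a, k(s(s(b)), b))), s(a))  →  k(s(s(b)), b)   [R1 at ε]
3. k(s(s(b)), b)  →  b   [R6 at ε]

Reduce t₂ = k(s(cons(a, k(s(cons(a, s(e))), s(a)))), s(k(s(cons(a, a)), s(cons(a, e))))):
1. k(s(cons(a, k(s(cons(a, s(e))), s(a)))), s(k(s(cons(a, a)), s(cons(a, e)))))  →  k(s(cons(a, s(e))), s(a))   [R1 at ε]
2. k(s(cons(a, s(e))), s(a))  →  s(e)   [R1 at ε]

no — NF(t₁) = b, NF(t₂) = s(e)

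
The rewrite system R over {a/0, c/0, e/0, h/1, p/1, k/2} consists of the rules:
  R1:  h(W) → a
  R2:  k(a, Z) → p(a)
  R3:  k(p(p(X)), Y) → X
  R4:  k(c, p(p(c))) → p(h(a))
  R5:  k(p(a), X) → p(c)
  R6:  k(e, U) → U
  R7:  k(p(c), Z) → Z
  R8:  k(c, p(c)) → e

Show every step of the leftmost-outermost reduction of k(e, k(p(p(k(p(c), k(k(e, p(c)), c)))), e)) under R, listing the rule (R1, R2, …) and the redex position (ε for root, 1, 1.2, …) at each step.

1. k(e, k(p(p(k(p(c), k(k(e, p(c)), c)))), e))  →  k(p(p(k(p(c), k(k(e, p(c)), c)))), e)   [R6 at ε]
2. k(p(p(k(p(c), k(k(e, p(c)), c)))), e)  →  k(p(c), k(k(e, p(c)), c))   [R3 at ε]
3. k(p(c), k(k(e, p(c)), c))  →  k(k(e, p(c)), c)   [R7 at ε]
4. k(k(e, p(c)), c)  →  k(p(c), c)   [R6 at 1]
5. k(p(c), c)  →  c   [R7 at ε]

c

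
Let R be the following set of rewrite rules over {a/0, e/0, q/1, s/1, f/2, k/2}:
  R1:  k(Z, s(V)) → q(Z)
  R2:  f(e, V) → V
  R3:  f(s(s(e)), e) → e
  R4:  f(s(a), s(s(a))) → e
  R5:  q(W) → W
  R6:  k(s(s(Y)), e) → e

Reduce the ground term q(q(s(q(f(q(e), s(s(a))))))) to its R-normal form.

1. q(q(s(q(f(q(e), s(s(a)))))))  →  q(s(q(f(q(e), s(s(a))))))   [R5 at ε]
2. q(s(q(f(q(e), s(s(a))))))  →  s(q(f(q(e), s(s(a)))))   [R5 at ε]
3. s(q(f(q(e), s(s(a)))))  →  s(f(q(e), s(s(a))))   [R5 at 1]
4. s(f(q(e), s(s(a))))  →  s(f(e, s(s(a))))   [R5 at 1.1]
5. s(f(e, s(s(a))))  →  s(s(s(a)))   [R2 at 1]

s(s(s(a)))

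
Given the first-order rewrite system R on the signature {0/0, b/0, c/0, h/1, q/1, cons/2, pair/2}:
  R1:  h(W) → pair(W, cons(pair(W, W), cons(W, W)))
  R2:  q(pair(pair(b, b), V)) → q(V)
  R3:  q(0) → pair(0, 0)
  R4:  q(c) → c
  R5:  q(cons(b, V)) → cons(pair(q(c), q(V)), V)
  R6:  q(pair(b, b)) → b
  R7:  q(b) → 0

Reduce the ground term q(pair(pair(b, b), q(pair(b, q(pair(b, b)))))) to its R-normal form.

0

1. q(pair(pair(b, b), q(pair(b, q(pair(b, b))))))  →  q(q(pair(b, q(pair(b, b)))))   [R2 at ε]
2. q(q(pair(b, q(pair(b, b)))))  →  q(q(pair(b, b)))   [R6 at 1.1.2]
3. q(q(pair(b, b)))  →  q(b)   [R6 at 1]
4. q(b)  →  0   [R7 at ε]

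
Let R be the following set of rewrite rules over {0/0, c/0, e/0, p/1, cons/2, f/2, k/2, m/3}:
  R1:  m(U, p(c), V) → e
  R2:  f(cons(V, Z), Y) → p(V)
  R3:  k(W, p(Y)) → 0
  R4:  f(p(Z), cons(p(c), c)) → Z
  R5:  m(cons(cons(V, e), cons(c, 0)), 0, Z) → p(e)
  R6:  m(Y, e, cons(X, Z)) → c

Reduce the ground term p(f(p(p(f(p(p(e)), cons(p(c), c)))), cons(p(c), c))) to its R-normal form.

p(p(p(e)))

1. p(f(p(p(f(p(p(e)), cons(p(c), c)))), cons(p(c), c)))  →  p(p(f(p(p(e)), cons(p(c), c))))   [R4 at 1]
2. p(p(f(p(p(e)), cons(p(c), c))))  →  p(p(p(e)))   [R4 at 1.1]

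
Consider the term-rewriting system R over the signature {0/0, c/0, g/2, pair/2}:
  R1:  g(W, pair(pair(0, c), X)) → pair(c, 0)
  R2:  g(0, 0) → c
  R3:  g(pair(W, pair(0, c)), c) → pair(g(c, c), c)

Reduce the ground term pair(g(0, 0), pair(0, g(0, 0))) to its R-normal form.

pair(c, pair(0, c))

1. pair(g(0, 0), pair(0, g(0, 0)))  →  pair(c, pair(0, g(0, 0)))   [R2 at 1]
2. pair(c, pair(0, g(0, 0)))  →  pair(c, pair(0, c))   [R2 at 2.2]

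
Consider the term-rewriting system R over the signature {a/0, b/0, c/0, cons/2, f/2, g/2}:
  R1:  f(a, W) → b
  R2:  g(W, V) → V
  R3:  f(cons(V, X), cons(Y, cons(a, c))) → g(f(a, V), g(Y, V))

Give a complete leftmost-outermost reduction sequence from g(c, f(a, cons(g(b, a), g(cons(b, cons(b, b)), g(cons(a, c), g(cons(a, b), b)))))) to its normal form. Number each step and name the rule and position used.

b

1. g(c, f(a, cons(g(b, a), g(cons(b, cons(b, b)), g(cons(a, c), g(cons(a, b), b))))))  →  f(a, cons(g(b, a), g(cons(b, cons(b, b)), g(cons(a, c), g(cons(a, b), b)))))   [R2 at ε]
2. f(a, cons(g(b, a), g(cons(b, cons(b, b)), g(cons(a, c), g(cons(a, b), b)))))  →  b   [R1 at ε]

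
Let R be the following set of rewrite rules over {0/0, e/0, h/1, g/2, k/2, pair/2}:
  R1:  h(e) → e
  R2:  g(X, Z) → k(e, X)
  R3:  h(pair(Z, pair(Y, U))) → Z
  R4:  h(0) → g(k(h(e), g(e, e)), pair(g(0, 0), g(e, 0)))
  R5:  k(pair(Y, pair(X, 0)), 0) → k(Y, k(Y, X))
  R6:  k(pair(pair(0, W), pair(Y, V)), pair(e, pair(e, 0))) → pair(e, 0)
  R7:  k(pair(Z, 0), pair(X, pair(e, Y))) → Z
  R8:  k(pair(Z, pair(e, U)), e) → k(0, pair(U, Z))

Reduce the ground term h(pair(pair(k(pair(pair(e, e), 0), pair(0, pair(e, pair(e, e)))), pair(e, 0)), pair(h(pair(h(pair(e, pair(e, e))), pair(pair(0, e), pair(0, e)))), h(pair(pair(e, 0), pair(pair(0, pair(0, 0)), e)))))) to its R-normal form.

pair(pair(e, e), pair(e, 0))

1. h(pair(pair(k(pair(pair(e, e), 0), pair(0, pair(e, pair(e, e)))), pair(e, 0)), pair(h(pair(h(pair(e, pair(e, e))), pair(pair(0, e), pair(0, e)))), h(pair(pair(e, 0), pair(pair(0, pair(0, 0)), e))))))  →  pair(k(pair(pair(e, e), 0), pair(0, pair(e, pair(e, e)))), pair(e, 0))   [R3 at ε]
2. pair(k(pair(pair(e, e), 0), pair(0, pair(e, pair(e, e)))), pair(e, 0))  →  pair(pair(e, e), pair(e, 0))   [R7 at 1]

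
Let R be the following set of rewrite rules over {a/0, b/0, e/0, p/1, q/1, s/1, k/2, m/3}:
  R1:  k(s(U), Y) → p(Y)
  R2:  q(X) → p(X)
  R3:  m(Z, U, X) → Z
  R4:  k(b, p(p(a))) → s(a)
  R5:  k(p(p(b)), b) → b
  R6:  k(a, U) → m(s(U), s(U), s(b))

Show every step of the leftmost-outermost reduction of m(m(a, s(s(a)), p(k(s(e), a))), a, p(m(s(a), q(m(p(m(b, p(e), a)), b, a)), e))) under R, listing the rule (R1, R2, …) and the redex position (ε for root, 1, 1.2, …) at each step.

a

1. m(m(a, s(s(a)), p(k(s(e), a))), a, p(m(s(a), q(m(p(m(b, p(e), a)), b, a)), e)))  →  m(a, s(s(a)), p(k(s(e), a)))   [R3 at ε]
2. m(a, s(s(a)), p(k(s(e), a)))  →  a   [R3 at ε]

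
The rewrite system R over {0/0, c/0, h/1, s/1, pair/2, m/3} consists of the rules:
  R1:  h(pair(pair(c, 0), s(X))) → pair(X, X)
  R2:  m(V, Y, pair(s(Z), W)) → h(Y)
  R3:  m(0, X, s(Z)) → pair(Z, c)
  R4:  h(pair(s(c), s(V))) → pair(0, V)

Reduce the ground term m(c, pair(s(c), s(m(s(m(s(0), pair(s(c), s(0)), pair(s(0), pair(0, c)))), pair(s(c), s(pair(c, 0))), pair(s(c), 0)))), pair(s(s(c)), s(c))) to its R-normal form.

1. m(c, pair(s(c), s(m(s(m(s(0), pair(s(c), s(0)), pair(s(0), pair(0, c)))), pair(s(c), s(pair(c, 0))), pair(s(c), 0)))), pair(s(s(c)), s(c)))  →  h(pair(s(c), s(m(s(m(s(0), pair(s(c), s(0)), pair(s(0), pair(0, c)))), pair(s(c), s(pair(c, 0))), pair(s(c), 0)))))   [R2 at ε]
2. h(pair(s(c), s(m(s(m(s(0), pair(s(c), s(0)), pair(s(0), pair(0, c)))), pair(s(c), s(pair(c, 0))), pair(s(c), 0)))))  →  pair(0, m(s(m(s(0), pair(s(c), s(0)), pair(s(0), pair(0, c)))), pair(s(c), s(pair(c, 0))), pair(s(c), 0)))   [R4 at ε]
3. pair(0, m(s(m(s(0), pair(s(c), s(0)), pair(s(0), pair(0, c)))), pair(s(c), s(pair(c, 0))), pair(s(c), 0)))  →  pair(0, h(pair(s(c), s(pair(c, 0)))))   [R2 at 2]
4. pair(0, h(pair(s(c), s(pair(c, 0)))))  →  pair(0, pair(0, pair(c, 0)))   [R4 at 2]

pair(0, pair(0, pair(c, 0)))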